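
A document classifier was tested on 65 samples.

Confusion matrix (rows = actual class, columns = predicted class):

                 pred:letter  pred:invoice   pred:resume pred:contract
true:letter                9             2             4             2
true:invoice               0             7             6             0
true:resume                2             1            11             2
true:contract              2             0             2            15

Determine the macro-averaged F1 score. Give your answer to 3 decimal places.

Per-class F1 score (2·TP/(2·TP+FP+FN)):
  letter: TP=9, FP=0+2+2=4, FN=2+4+2=8 → 18/30 = 0.6000
  invoice: TP=7, FP=2+1+0=3, FN=0+6+0=6 → 14/23 = 0.6087
  resume: TP=11, FP=4+6+2=12, FN=2+1+2=5 → 22/39 = 0.5641
  contract: TP=15, FP=2+0+2=4, FN=2+0+2=4 → 30/38 = 0.7895
Macro-F1 score = mean = (0.6000 + 0.6087 + 0.5641 + 0.7895) / 4 = 0.641

0.641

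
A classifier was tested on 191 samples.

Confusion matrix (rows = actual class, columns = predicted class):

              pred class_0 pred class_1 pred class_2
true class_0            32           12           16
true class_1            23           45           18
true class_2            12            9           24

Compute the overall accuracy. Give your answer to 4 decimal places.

0.5288

Accuracy = trace / total = (32+45+24=101) / 191 = 101/191 = 0.5288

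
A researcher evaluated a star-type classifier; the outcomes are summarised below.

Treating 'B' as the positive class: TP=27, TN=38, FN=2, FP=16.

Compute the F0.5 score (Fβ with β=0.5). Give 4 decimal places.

0.6716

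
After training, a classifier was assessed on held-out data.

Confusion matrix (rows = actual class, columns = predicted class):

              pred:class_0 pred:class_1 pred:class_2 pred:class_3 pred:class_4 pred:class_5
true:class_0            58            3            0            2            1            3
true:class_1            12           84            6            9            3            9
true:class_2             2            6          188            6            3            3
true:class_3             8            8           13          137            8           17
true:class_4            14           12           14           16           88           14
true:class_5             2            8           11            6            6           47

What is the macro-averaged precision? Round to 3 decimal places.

0.700

Per-class precision (TP/(TP+FP)):
  class_0: TP=58, FP=12+2+8+14+2=38 → 58/96 = 0.6042
  class_1: TP=84, FP=3+6+8+12+8=37 → 84/121 = 0.6942
  class_2: TP=188, FP=0+6+13+14+11=44 → 188/232 = 0.8103
  class_3: TP=137, FP=2+9+6+16+6=39 → 137/176 = 0.7784
  class_4: TP=88, FP=1+3+3+8+6=21 → 88/109 = 0.8073
  class_5: TP=47, FP=3+9+3+17+14=46 → 47/93 = 0.5054
Macro-precision = mean = (0.6042 + 0.6942 + 0.8103 + 0.7784 + 0.8073 + 0.5054) / 6 = 0.700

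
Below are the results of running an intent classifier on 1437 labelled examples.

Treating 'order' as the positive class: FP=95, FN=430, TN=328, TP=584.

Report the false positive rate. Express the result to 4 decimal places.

0.2246

FPR = FP/(FP+TN) = 95/(95+328) = 0.2246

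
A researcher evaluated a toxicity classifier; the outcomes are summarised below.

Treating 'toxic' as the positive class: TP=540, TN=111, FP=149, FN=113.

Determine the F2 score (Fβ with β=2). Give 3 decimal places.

0.818

Fβ = (1+β²)·TP / ((1+β²)·TP + β²·FN + FP), with β²=4
= 5·540 / (5·540 + 4·113 + 149) = 0.818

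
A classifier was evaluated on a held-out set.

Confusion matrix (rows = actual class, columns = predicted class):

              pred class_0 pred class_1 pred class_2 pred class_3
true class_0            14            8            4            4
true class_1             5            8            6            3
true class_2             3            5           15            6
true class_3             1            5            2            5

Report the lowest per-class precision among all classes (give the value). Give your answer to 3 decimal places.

0.278

Per-class precision (TP/(TP+FP)):
  class_0: TP=14, FP=5+3+1=9 → 14/23 = 0.6087
  class_1: TP=8, FP=8+5+5=18 → 8/26 = 0.3077
  class_2: TP=15, FP=4+6+2=12 → 15/27 = 0.5556
  class_3: TP=5, FP=4+3+6=13 → 5/18 = 0.2778
Lowest is class 'class_3' with precision = 0.278.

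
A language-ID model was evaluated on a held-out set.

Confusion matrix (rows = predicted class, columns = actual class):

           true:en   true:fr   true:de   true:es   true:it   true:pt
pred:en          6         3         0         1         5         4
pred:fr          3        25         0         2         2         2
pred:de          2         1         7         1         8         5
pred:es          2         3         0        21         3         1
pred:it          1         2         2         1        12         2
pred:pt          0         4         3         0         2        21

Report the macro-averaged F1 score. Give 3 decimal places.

Per-class F1 score (2·TP/(2·TP+FP+FN)):
  en: TP=6, FP=3+0+1+5+4=13, FN=3+2+2+1+0=8 → 12/33 = 0.3636
  fr: TP=25, FP=3+0+2+2+2=9, FN=3+1+3+2+4=13 → 50/72 = 0.6944
  de: TP=7, FP=2+1+1+8+5=17, FN=0+0+0+2+3=5 → 14/36 = 0.3889
  es: TP=21, FP=2+3+0+3+1=9, FN=1+2+1+1+0=5 → 42/56 = 0.7500
  it: TP=12, FP=1+2+2+1+2=8, FN=5+2+8+3+2=20 → 24/52 = 0.4615
  pt: TP=21, FP=0+4+3+0+2=9, FN=4+2+5+1+2=14 → 42/65 = 0.6462
Macro-F1 score = mean = (0.3636 + 0.6944 + 0.3889 + 0.7500 + 0.4615 + 0.6462) / 6 = 0.551

0.551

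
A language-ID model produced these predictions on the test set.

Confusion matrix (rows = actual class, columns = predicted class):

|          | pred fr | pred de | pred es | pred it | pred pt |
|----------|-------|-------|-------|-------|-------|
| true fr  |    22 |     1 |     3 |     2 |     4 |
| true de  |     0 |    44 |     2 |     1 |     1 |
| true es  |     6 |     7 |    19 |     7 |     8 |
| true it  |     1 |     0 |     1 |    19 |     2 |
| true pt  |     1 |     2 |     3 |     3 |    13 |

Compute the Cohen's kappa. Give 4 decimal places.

Observed agreement pₒ = trace/N = 117/172 = 0.68023
Expected agreement pₑ = Σ (rowᵢ·colᵢ)/N² = (32·30 + 48·54 + 47·28 + 23·32 + 22·28)/172² = 0.21025
κ = (pₒ − pₑ)/(1 − pₑ) = (0.68023 − 0.21025)/(1 − 0.21025) = 0.5951

0.5951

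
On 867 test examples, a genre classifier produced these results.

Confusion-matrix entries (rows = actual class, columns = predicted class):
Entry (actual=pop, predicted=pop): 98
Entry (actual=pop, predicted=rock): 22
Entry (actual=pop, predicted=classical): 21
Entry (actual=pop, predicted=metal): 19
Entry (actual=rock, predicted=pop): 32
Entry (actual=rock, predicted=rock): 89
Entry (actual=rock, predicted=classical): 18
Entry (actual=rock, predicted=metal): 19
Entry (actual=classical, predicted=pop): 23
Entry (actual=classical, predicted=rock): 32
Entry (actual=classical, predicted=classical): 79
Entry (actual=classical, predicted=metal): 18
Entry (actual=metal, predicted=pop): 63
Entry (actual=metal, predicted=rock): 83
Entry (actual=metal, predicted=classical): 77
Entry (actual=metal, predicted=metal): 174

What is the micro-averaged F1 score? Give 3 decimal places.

Micro-averaging pools counts across classes: ΣTP=440, ΣFP=427, ΣFN=427.
Micro-F1 score = 2·TP/(2·TP+FP+FN) on pooled counts = 0.507 (equals overall accuracy in single-label multiclass).

0.507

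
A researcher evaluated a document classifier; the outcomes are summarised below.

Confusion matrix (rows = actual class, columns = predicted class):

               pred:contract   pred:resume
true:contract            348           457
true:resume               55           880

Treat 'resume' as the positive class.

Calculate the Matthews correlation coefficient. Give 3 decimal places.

MCC = (TP·TN − FP·FN) / √((TP+FP)(TP+FN)(TN+FP)(TN+FN))
Numerator = 880·348 − 457·55 = 281105
Denominator = √(1337·935·805·403) = √405549569425 = 636827.7392
MCC = 281105 / 636827.7392 = 0.441

0.441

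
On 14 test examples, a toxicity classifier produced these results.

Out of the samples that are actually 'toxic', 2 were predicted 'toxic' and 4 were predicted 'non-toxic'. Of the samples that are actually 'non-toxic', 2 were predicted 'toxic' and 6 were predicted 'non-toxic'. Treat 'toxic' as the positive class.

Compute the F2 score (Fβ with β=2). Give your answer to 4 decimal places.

0.3571

Fβ = (1+β²)·TP / ((1+β²)·TP + β²·FN + FP), with β²=4
= 5·2 / (5·2 + 4·4 + 2) = 0.3571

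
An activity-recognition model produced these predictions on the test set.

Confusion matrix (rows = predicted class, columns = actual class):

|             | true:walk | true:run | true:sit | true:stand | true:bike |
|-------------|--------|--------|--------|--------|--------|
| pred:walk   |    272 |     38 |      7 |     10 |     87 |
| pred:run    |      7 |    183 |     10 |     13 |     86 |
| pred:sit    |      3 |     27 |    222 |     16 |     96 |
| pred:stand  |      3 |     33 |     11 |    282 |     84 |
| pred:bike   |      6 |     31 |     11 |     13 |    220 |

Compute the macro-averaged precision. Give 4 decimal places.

Per-class precision (TP/(TP+FP)):
  walk: TP=272, FP=38+7+10+87=142 → 272/414 = 0.65700
  run: TP=183, FP=7+10+13+86=116 → 183/299 = 0.61204
  sit: TP=222, FP=3+27+16+96=142 → 222/364 = 0.60989
  stand: TP=282, FP=3+33+11+84=131 → 282/413 = 0.68281
  bike: TP=220, FP=6+31+11+13=61 → 220/281 = 0.78292
Macro-precision = mean = (0.65700 + 0.61204 + 0.60989 + 0.68281 + 0.78292) / 5 = 0.6689

0.6689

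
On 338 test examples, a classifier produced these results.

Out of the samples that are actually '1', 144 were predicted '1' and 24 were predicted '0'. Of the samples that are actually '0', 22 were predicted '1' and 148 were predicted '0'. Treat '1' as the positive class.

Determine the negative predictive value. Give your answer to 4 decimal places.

0.8605

NPV = TN/(TN+FN) = 148/(148+24) = 0.8605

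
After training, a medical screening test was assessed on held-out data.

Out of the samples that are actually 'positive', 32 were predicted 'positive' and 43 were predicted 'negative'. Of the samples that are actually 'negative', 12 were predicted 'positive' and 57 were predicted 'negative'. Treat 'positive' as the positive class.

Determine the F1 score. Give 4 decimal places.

0.5378

Precision = TP/(TP+FP) = 32/44 = 0.7273
Recall = TP/(TP+FN) = 32/75 = 0.4267
F1 = 2·TP/(2·TP+FP+FN) = 64/119 = 0.5378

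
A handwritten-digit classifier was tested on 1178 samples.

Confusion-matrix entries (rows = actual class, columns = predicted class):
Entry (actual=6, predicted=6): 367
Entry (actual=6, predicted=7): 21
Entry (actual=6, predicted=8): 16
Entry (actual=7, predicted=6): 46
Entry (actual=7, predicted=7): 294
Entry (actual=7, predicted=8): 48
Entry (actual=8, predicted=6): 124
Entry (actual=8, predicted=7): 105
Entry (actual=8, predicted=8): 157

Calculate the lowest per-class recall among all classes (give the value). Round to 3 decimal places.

0.407

Per-class recall (TP/(TP+FN)):
  6: TP=367, FN=21+16=37 → 367/404 = 0.9084
  7: TP=294, FN=46+48=94 → 294/388 = 0.7577
  8: TP=157, FN=124+105=229 → 157/386 = 0.4067
Lowest is class '8' with recall = 0.407.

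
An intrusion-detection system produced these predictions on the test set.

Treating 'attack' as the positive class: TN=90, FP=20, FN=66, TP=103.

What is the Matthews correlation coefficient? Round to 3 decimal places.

0.421

MCC = (TP·TN − FP·FN) / √((TP+FP)(TP+FN)(TN+FP)(TN+FN))
Numerator = 103·90 − 20·66 = 7950
Denominator = √(123·169·110·156) = √356704920 = 18886.6334
MCC = 7950 / 18886.6334 = 0.421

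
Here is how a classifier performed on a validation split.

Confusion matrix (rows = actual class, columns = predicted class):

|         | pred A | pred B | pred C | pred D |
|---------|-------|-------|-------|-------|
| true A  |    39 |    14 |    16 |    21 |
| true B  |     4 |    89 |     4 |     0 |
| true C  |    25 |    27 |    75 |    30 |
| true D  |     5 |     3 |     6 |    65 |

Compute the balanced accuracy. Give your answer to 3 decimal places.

Balanced accuracy = mean of per-class recall.
  A: recall = 39/90 = 0.4333
  B: recall = 89/97 = 0.9175
  C: recall = 75/157 = 0.4777
  D: recall = 65/79 = 0.8228
Mean = (0.4333 + 0.9175 + 0.4777 + 0.8228) / 4 = 0.663

0.663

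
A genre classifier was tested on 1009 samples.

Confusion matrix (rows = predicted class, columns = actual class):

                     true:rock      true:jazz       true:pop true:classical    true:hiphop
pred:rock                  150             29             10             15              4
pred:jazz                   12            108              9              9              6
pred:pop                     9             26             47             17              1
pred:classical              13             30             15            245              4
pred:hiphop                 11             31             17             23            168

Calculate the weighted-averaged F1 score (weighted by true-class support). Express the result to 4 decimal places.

0.7046

Per-class F1 score (2·TP/(2·TP+FP+FN)):
  rock: TP=150, FP=29+10+15+4=58, FN=12+9+13+11=45 → 300/403 = 0.74442
  jazz: TP=108, FP=12+9+9+6=36, FN=29+26+30+31=116 → 216/368 = 0.58696
  pop: TP=47, FP=9+26+17+1=53, FN=10+9+15+17=51 → 94/198 = 0.47475
  classical: TP=245, FP=13+30+15+4=62, FN=15+9+17+23=64 → 490/616 = 0.79545
  hiphop: TP=168, FP=11+31+17+23=82, FN=4+6+1+4=15 → 336/433 = 0.77598
Weighted-F1 score = Σ (supportᵢ/N)·F1 scoreᵢ with N=1009: (195/1009)·0.74442 + (224/1009)·0.58696 + (98/1009)·0.47475 + (309/1009)·0.79545 + (183/1009)·0.77598 = 0.7046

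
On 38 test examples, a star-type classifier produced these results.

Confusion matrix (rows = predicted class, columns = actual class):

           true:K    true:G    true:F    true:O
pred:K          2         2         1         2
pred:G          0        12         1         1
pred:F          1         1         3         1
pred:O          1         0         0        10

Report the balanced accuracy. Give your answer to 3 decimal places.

Balanced accuracy = mean of per-class recall.
  K: recall = 2/4 = 0.5000
  G: recall = 12/15 = 0.8000
  F: recall = 3/5 = 0.6000
  O: recall = 10/14 = 0.7143
Mean = (0.5000 + 0.8000 + 0.6000 + 0.7143) / 4 = 0.654

0.654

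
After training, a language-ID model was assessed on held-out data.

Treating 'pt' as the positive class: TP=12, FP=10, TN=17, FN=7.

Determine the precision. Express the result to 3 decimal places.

Precision = TP/(TP+FP) = 12/(12+10) = 12/22 = 0.545

0.545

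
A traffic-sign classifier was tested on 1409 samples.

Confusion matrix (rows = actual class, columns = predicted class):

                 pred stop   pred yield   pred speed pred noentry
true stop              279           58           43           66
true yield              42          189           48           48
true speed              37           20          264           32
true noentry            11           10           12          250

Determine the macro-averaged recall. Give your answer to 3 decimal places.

0.709

Per-class recall (TP/(TP+FN)):
  stop: TP=279, FN=58+43+66=167 → 279/446 = 0.6256
  yield: TP=189, FN=42+48+48=138 → 189/327 = 0.5780
  speed: TP=264, FN=37+20+32=89 → 264/353 = 0.7479
  noentry: TP=250, FN=11+10+12=33 → 250/283 = 0.8834
Macro-recall = mean = (0.6256 + 0.5780 + 0.7479 + 0.8834) / 4 = 0.709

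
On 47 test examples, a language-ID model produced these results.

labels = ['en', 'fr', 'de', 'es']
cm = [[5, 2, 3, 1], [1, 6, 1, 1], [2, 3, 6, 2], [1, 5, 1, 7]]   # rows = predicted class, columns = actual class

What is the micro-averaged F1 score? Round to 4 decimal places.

0.5106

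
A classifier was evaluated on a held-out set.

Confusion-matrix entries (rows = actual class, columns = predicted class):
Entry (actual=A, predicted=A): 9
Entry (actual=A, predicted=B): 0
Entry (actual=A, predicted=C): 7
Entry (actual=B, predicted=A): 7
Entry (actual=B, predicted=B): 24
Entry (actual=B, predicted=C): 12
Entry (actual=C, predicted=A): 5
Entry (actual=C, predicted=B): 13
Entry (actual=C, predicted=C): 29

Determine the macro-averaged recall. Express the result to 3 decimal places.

Per-class recall (TP/(TP+FN)):
  A: TP=9, FN=0+7=7 → 9/16 = 0.5625
  B: TP=24, FN=7+12=19 → 24/43 = 0.5581
  C: TP=29, FN=5+13=18 → 29/47 = 0.6170
Macro-recall = mean = (0.5625 + 0.5581 + 0.6170) / 3 = 0.579

0.579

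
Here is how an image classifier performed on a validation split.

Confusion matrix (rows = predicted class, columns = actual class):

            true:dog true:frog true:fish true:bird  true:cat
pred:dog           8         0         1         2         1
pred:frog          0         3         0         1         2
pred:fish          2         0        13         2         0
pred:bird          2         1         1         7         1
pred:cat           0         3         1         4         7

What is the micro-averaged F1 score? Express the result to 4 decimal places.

0.6129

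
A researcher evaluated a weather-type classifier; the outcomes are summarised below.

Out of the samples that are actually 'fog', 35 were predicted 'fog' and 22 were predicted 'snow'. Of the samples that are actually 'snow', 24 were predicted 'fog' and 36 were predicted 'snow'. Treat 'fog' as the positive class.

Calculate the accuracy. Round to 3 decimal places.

0.607

Accuracy = (TP+TN)/N = (35+36)/117 = 0.607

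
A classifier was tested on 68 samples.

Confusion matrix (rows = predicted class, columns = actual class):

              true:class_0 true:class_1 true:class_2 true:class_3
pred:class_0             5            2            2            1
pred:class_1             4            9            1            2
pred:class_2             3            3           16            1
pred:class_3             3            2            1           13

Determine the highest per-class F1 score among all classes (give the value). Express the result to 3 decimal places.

Per-class F1 score (2·TP/(2·TP+FP+FN)):
  class_0: TP=5, FP=2+2+1=5, FN=4+3+3=10 → 10/25 = 0.4000
  class_1: TP=9, FP=4+1+2=7, FN=2+3+2=7 → 18/32 = 0.5625
  class_2: TP=16, FP=3+3+1=7, FN=2+1+1=4 → 32/43 = 0.7442
  class_3: TP=13, FP=3+2+1=6, FN=1+2+1=4 → 26/36 = 0.7222
Highest is class 'class_2' with F1 score = 0.744.

0.744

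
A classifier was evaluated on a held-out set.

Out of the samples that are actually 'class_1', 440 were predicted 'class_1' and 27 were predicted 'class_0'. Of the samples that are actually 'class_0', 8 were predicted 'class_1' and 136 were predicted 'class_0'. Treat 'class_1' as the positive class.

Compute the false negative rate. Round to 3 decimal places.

0.058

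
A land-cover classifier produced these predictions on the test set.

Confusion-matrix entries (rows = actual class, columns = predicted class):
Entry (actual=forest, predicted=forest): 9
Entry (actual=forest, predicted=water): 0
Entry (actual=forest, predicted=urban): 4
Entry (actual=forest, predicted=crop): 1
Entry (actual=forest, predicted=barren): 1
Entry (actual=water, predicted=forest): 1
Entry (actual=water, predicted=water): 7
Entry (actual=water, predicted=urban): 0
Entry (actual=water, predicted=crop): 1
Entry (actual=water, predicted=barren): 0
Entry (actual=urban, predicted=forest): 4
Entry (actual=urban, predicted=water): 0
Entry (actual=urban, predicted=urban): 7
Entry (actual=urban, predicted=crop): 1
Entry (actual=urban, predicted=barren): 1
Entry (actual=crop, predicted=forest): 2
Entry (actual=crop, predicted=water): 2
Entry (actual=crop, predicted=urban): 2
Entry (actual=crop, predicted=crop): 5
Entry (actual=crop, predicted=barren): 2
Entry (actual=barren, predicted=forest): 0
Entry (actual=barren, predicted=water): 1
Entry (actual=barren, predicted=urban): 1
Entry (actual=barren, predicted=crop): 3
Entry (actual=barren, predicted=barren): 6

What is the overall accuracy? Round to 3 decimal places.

0.557

Accuracy = trace / total = (9+7+7+5+6=34) / 61 = 34/61 = 0.557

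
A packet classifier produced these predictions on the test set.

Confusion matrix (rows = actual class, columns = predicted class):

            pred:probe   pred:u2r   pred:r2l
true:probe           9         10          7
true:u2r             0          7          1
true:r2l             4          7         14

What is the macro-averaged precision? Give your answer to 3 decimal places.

Per-class precision (TP/(TP+FP)):
  probe: TP=9, FP=0+4=4 → 9/13 = 0.6923
  u2r: TP=7, FP=10+7=17 → 7/24 = 0.2917
  r2l: TP=14, FP=7+1=8 → 14/22 = 0.6364
Macro-precision = mean = (0.6923 + 0.2917 + 0.6364) / 3 = 0.540

0.540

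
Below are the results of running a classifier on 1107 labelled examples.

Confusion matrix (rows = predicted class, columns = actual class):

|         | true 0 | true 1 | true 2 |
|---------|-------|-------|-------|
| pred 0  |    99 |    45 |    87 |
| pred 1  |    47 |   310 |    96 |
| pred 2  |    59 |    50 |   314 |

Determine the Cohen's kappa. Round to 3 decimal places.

0.458

Observed agreement pₒ = trace/N = 723/1107 = 0.6531
Expected agreement pₑ = Σ (rowᵢ·colᵢ)/N² = (205·231 + 405·453 + 497·423)/1107² = 0.3599
κ = (pₒ − pₑ)/(1 − pₑ) = (0.6531 − 0.3599)/(1 − 0.3599) = 0.458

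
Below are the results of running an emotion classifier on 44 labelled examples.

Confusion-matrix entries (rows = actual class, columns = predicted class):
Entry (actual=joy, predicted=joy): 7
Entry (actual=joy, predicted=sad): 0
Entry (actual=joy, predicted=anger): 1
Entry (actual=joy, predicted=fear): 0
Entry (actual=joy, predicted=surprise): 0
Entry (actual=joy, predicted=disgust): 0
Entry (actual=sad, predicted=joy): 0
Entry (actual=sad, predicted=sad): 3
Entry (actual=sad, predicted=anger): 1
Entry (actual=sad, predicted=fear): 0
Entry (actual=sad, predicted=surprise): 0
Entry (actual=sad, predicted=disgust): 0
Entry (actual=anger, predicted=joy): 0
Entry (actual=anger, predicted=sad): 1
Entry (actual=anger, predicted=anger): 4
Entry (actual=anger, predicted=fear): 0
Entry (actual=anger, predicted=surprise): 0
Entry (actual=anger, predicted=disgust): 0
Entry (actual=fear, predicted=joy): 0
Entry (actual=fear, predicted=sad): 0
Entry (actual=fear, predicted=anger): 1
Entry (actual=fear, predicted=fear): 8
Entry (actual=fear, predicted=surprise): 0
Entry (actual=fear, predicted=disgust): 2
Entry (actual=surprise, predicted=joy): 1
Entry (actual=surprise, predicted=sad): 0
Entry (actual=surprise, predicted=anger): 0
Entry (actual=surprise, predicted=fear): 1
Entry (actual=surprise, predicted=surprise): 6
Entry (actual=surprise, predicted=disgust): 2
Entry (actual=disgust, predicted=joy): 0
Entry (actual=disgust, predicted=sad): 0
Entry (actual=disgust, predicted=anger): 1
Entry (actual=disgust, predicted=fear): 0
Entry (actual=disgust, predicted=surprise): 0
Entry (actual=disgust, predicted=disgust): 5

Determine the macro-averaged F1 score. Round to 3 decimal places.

0.743

Per-class F1 score (2·TP/(2·TP+FP+FN)):
  joy: TP=7, FP=0+0+0+1+0=1, FN=0+1+0+0+0=1 → 14/16 = 0.8750
  sad: TP=3, FP=0+1+0+0+0=1, FN=0+1+0+0+0=1 → 6/8 = 0.7500
  anger: TP=4, FP=1+1+1+0+1=4, FN=0+1+0+0+0=1 → 8/13 = 0.6154
  fear: TP=8, FP=0+0+0+1+0=1, FN=0+0+1+0+2=3 → 16/20 = 0.8000
  surprise: TP=6, FP=0+0+0+0+0=0, FN=1+0+0+1+2=4 → 12/16 = 0.7500
  disgust: TP=5, FP=0+0+0+2+2=4, FN=0+0+1+0+0=1 → 10/15 = 0.6667
Macro-F1 score = mean = (0.8750 + 0.7500 + 0.6154 + 0.8000 + 0.7500 + 0.6667) / 6 = 0.743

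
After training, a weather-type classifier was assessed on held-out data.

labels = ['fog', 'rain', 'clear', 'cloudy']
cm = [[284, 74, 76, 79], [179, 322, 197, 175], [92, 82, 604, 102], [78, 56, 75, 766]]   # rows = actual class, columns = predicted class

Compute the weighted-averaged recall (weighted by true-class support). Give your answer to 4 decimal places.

0.6097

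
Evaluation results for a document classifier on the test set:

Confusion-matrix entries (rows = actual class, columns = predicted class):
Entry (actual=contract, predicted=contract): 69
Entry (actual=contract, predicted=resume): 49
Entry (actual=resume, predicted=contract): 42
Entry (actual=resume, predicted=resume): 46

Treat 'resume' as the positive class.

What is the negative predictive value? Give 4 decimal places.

0.6216

NPV = TN/(TN+FN) = 69/(69+42) = 0.6216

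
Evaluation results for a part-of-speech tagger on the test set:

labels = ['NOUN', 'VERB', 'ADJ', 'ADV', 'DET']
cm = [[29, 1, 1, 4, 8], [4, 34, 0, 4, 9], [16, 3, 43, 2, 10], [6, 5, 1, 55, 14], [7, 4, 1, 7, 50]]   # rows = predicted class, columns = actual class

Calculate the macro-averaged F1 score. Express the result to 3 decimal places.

0.661

Per-class F1 score (2·TP/(2·TP+FP+FN)):
  NOUN: TP=29, FP=1+1+4+8=14, FN=4+16+6+7=33 → 58/105 = 0.5524
  VERB: TP=34, FP=4+0+4+9=17, FN=1+3+5+4=13 → 68/98 = 0.6939
  ADJ: TP=43, FP=16+3+2+10=31, FN=1+0+1+1=3 → 86/120 = 0.7167
  ADV: TP=55, FP=6+5+1+14=26, FN=4+4+2+7=17 → 110/153 = 0.7190
  DET: TP=50, FP=7+4+1+7=19, FN=8+9+10+14=41 → 100/160 = 0.6250
Macro-F1 score = mean = (0.5524 + 0.6939 + 0.7167 + 0.7190 + 0.6250) / 5 = 0.661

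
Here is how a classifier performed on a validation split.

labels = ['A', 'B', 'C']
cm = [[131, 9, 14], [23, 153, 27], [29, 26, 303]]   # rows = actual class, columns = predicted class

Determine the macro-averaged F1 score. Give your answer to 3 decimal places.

0.808

Per-class F1 score (2·TP/(2·TP+FP+FN)):
  A: TP=131, FP=23+29=52, FN=9+14=23 → 262/337 = 0.7774
  B: TP=153, FP=9+26=35, FN=23+27=50 → 306/391 = 0.7826
  C: TP=303, FP=14+27=41, FN=29+26=55 → 606/702 = 0.8632
Macro-F1 score = mean = (0.7774 + 0.7826 + 0.8632) / 3 = 0.808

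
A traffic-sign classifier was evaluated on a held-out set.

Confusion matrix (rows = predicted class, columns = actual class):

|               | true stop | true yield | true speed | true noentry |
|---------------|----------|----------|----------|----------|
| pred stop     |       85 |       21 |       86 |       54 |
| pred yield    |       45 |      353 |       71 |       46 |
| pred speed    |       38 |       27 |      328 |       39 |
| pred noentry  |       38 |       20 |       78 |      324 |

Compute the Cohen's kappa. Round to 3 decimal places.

0.537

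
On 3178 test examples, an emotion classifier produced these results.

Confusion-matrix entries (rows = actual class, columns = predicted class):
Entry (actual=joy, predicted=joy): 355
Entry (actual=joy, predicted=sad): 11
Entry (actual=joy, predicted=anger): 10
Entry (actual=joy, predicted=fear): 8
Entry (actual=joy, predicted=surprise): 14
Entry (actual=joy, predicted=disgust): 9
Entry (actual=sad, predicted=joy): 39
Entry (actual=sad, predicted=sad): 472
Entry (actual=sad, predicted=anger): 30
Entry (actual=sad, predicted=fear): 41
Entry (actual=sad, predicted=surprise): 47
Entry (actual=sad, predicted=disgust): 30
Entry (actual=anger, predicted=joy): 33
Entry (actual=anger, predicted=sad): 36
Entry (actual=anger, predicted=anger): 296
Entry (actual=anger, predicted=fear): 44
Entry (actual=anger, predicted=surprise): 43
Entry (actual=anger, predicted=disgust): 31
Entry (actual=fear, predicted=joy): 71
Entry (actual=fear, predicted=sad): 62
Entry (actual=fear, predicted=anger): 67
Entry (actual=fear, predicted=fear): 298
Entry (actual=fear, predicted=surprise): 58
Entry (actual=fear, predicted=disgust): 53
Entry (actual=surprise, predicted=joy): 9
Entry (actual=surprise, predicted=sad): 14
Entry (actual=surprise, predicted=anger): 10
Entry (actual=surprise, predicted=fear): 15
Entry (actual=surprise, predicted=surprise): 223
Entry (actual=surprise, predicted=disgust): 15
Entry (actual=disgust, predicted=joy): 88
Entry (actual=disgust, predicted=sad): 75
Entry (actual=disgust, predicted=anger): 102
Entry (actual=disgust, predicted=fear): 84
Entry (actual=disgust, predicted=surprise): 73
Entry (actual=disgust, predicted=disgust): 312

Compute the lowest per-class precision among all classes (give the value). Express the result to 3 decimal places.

0.487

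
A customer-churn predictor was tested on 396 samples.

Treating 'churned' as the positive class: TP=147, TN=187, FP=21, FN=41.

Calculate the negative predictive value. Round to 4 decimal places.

NPV = TN/(TN+FN) = 187/(187+41) = 0.8202

0.8202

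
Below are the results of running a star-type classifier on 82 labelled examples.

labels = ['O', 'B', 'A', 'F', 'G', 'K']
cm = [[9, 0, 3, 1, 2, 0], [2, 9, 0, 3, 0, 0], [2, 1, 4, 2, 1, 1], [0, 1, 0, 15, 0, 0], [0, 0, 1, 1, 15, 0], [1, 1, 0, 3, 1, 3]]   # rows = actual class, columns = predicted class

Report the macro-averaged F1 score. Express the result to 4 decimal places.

Per-class F1 score (2·TP/(2·TP+FP+FN)):
  O: TP=9, FP=2+2+0+0+1=5, FN=0+3+1+2+0=6 → 18/29 = 0.62069
  B: TP=9, FP=0+1+1+0+1=3, FN=2+0+3+0+0=5 → 18/26 = 0.69231
  A: TP=4, FP=3+0+0+1+0=4, FN=2+1+2+1+1=7 → 8/19 = 0.42105
  F: TP=15, FP=1+3+2+1+3=10, FN=0+1+0+0+0=1 → 30/41 = 0.73171
  G: TP=15, FP=2+0+1+0+1=4, FN=0+0+1+1+0=2 → 30/36 = 0.83333
  K: TP=3, FP=0+0+1+0+0=1, FN=1+1+0+3+1=6 → 6/13 = 0.46154
Macro-F1 score = mean = (0.62069 + 0.69231 + 0.42105 + 0.73171 + 0.83333 + 0.46154) / 6 = 0.6268

0.6268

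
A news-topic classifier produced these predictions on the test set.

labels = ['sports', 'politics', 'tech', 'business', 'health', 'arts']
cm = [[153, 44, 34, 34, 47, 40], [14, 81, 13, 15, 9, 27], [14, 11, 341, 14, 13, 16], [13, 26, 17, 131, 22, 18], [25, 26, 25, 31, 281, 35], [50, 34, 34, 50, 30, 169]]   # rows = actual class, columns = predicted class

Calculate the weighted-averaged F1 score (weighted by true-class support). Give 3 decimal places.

0.595

Per-class F1 score (2·TP/(2·TP+FP+FN)):
  sports: TP=153, FP=14+14+13+25+50=116, FN=44+34+34+47+40=199 → 306/621 = 0.4928
  politics: TP=81, FP=44+11+26+26+34=141, FN=14+13+15+9+27=78 → 162/381 = 0.4252
  tech: TP=341, FP=34+13+17+25+34=123, FN=14+11+14+13+16=68 → 682/873 = 0.7812
  business: TP=131, FP=34+15+14+31+50=144, FN=13+26+17+22+18=96 → 262/502 = 0.5219
  health: TP=281, FP=47+9+13+22+30=121, FN=25+26+25+31+35=142 → 562/825 = 0.6812
  arts: TP=169, FP=40+27+16+18+35=136, FN=50+34+34+50+30=198 → 338/672 = 0.5030
Weighted-F1 score = Σ (supportᵢ/N)·F1 scoreᵢ with N=1937: (352/1937)·0.4928 + (159/1937)·0.4252 + (409/1937)·0.7812 + (227/1937)·0.5219 + (423/1937)·0.6812 + (367/1937)·0.5030 = 0.595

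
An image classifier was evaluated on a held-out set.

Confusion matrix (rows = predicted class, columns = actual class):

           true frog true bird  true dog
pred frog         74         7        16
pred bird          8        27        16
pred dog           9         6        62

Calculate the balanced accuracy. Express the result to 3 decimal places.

0.716

Balanced accuracy = mean of per-class recall.
  frog: recall = 74/91 = 0.8132
  bird: recall = 27/40 = 0.6750
  dog: recall = 62/94 = 0.6596
Mean = (0.8132 + 0.6750 + 0.6596) / 3 = 0.716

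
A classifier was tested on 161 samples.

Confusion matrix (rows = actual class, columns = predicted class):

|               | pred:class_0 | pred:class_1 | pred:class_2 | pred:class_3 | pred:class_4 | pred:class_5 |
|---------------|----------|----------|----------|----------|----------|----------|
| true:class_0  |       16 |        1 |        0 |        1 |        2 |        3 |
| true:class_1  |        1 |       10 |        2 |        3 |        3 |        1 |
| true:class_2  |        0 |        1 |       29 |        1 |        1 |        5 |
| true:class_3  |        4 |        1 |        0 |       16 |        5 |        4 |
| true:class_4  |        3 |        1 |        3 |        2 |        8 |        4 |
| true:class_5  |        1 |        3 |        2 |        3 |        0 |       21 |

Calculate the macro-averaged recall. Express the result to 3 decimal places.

Per-class recall (TP/(TP+FN)):
  class_0: TP=16, FN=1+0+1+2+3=7 → 16/23 = 0.6957
  class_1: TP=10, FN=1+2+3+3+1=10 → 10/20 = 0.5000
  class_2: TP=29, FN=0+1+1+1+5=8 → 29/37 = 0.7838
  class_3: TP=16, FN=4+1+0+5+4=14 → 16/30 = 0.5333
  class_4: TP=8, FN=3+1+3+2+4=13 → 8/21 = 0.3810
  class_5: TP=21, FN=1+3+2+3+0=9 → 21/30 = 0.7000
Macro-recall = mean = (0.6957 + 0.5000 + 0.7838 + 0.5333 + 0.3810 + 0.7000) / 6 = 0.599

0.599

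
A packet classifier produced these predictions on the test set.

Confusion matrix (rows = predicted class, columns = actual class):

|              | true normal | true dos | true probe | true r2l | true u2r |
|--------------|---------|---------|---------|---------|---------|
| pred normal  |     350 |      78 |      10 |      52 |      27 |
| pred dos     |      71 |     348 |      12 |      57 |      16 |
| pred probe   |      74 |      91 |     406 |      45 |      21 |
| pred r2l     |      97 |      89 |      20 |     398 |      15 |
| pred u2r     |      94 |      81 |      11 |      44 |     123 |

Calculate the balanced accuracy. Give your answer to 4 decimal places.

Balanced accuracy = mean of per-class recall.
  normal: recall = 350/686 = 0.51020
  dos: recall = 348/687 = 0.50655
  probe: recall = 406/459 = 0.88453
  r2l: recall = 398/596 = 0.66779
  u2r: recall = 123/202 = 0.60891
Mean = (0.51020 + 0.50655 + 0.88453 + 0.66779 + 0.60891) / 5 = 0.6356

0.6356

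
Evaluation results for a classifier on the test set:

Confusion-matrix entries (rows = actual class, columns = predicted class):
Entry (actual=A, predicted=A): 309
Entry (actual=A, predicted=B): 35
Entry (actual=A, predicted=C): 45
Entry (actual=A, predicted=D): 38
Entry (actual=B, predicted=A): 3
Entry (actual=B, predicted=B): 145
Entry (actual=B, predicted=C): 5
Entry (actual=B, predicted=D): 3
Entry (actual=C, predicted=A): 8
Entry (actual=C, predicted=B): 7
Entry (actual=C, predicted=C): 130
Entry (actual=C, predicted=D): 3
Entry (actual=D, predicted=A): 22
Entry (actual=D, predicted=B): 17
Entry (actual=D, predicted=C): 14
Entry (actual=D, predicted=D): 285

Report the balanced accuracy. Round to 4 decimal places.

Balanced accuracy = mean of per-class recall.
  A: recall = 309/427 = 0.72365
  B: recall = 145/156 = 0.92949
  C: recall = 130/148 = 0.87838
  D: recall = 285/338 = 0.84320
Mean = (0.72365 + 0.92949 + 0.87838 + 0.84320) / 4 = 0.8437

0.8437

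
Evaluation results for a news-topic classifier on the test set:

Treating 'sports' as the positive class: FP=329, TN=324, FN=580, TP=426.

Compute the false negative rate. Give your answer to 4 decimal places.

FNR = FN/(FN+TP) = 580/(580+426) = 0.5765

0.5765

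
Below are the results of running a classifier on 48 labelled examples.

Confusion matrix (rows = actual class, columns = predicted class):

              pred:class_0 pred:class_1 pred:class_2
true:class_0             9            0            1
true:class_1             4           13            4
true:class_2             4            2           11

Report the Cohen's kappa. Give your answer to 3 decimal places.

0.535

Observed agreement pₒ = trace/N = 33/48 = 0.6875
Expected agreement pₑ = Σ (rowᵢ·colᵢ)/N² = (10·17 + 21·15 + 17·16)/48² = 0.3286
κ = (pₒ − pₑ)/(1 − pₑ) = (0.6875 − 0.3286)/(1 − 0.3286) = 0.535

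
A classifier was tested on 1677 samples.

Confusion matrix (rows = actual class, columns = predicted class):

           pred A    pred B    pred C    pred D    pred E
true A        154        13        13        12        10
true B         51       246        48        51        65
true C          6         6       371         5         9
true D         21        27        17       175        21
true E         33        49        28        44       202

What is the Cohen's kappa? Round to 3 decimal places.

0.602

Observed agreement pₒ = trace/N = 1148/1677 = 0.6846
Expected agreement pₑ = Σ (rowᵢ·colᵢ)/N² = (202·265 + 461·341 + 397·477 + 261·287 + 356·307)/1677² = 0.2078
κ = (pₒ − pₑ)/(1 − pₑ) = (0.6846 − 0.2078)/(1 − 0.2078) = 0.602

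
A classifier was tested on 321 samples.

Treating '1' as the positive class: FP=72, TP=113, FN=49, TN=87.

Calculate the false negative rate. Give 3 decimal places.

0.302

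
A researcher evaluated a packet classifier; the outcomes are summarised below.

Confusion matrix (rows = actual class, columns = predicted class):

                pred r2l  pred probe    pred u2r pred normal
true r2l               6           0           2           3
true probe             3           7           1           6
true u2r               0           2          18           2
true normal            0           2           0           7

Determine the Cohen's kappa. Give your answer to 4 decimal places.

0.5181

Observed agreement pₒ = trace/N = 38/59 = 0.64407
Expected agreement pₑ = Σ (rowᵢ·colᵢ)/N² = (11·9 + 17·11 + 22·21 + 9·18)/59² = 0.26142
κ = (pₒ − pₑ)/(1 − pₑ) = (0.64407 − 0.26142)/(1 − 0.26142) = 0.5181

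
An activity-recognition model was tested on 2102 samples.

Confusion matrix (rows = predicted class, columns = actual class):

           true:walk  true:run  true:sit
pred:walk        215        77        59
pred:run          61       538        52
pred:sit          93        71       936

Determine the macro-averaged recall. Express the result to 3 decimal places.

Per-class recall (TP/(TP+FN)):
  walk: TP=215, FN=61+93=154 → 215/369 = 0.5827
  run: TP=538, FN=77+71=148 → 538/686 = 0.7843
  sit: TP=936, FN=59+52=111 → 936/1047 = 0.8940
Macro-recall = mean = (0.5827 + 0.7843 + 0.8940) / 3 = 0.754

0.754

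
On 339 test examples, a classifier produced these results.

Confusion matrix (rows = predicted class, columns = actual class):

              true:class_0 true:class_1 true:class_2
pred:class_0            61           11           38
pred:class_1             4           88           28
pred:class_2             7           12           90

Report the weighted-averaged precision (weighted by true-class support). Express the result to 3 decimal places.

0.738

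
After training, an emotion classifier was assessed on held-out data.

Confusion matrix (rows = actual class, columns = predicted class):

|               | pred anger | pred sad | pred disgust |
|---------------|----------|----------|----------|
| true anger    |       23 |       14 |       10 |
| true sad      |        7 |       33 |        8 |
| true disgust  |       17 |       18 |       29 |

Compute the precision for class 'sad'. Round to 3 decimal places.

0.508

precision = TP/(TP+FP).
sad: TP=33, FP=14+18=32 → 33/65 = 0.5077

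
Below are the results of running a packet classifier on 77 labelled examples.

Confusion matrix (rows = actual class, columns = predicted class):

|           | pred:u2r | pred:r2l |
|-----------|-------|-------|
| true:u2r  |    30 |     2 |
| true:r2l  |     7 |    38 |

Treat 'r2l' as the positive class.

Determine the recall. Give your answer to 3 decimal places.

Recall = TP/(TP+FN) = 38/(38+7) = 38/45 = 0.844

0.844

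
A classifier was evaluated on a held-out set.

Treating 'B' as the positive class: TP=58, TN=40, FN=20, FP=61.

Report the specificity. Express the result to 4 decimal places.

Specificity = TN/(TN+FP) = 40/(40+61) = 0.3960

0.3960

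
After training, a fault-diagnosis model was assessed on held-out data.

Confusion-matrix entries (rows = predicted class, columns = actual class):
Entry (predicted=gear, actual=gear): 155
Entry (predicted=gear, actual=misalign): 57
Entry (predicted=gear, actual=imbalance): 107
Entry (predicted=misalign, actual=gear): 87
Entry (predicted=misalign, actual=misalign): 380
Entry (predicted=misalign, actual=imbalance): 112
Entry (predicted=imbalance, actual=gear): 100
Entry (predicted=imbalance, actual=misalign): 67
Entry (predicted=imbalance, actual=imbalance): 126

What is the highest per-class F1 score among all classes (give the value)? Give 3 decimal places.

0.702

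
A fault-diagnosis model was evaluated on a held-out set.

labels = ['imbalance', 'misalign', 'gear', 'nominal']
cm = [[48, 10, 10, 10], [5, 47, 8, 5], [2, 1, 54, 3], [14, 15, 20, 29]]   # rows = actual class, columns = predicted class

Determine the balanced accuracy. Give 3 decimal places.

0.653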